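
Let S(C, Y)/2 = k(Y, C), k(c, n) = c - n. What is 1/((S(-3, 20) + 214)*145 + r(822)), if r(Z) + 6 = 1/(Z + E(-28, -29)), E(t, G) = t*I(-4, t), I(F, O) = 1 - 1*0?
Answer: 794/29929037 ≈ 2.6529e-5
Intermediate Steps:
I(F, O) = 1 (I(F, O) = 1 + 0 = 1)
E(t, G) = t (E(t, G) = t*1 = t)
S(C, Y) = -2*C + 2*Y (S(C, Y) = 2*(Y - C) = -2*C + 2*Y)
r(Z) = -6 + 1/(-28 + Z) (r(Z) = -6 + 1/(Z - 28) = -6 + 1/(-28 + Z))
1/((S(-3, 20) + 214)*145 + r(822)) = 1/(((-2*(-3) + 2*20) + 214)*145 + (169 - 6*822)/(-28 + 822)) = 1/(((6 + 40) + 214)*145 + (169 - 4932)/794) = 1/((46 + 214)*145 + (1/794)*(-4763)) = 1/(260*145 - 4763/794) = 1/(37700 - 4763/794) = 1/(29929037/794) = 794/29929037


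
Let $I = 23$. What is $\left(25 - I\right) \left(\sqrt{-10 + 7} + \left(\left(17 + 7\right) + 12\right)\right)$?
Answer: $72 + 2 i \sqrt{3} \approx 72.0 + 3.4641 i$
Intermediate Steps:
$\left(25 - I\right) \left(\sqrt{-10 + 7} + \left(\left(17 + 7\right) + 12\right)\right) = \left(25 - 23\right) \left(\sqrt{-10 + 7} + \left(\left(17 + 7\right) + 12\right)\right) = \left(25 - 23\right) \left(\sqrt{-3} + \left(24 + 12\right)\right) = 2 \left(i \sqrt{3} + 36\right) = 2 \left(36 + i \sqrt{3}\right) = 72 + 2 i \sqrt{3}$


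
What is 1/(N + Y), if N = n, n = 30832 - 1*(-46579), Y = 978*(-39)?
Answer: 1/39269 ≈ 2.5465e-5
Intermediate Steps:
Y = -38142
n = 77411 (n = 30832 + 46579 = 77411)
N = 77411
1/(N + Y) = 1/(77411 - 38142) = 1/39269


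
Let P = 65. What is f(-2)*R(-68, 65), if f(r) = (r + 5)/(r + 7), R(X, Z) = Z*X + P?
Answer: -2613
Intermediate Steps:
R(X, Z) = 65 + X*Z (R(X, Z) = Z*X + 65 = X*Z + 65 = 65 + X*Z)
f(r) = (5 + r)/(7 + r)
f(-2)*R(-68, 65) = ((5 - 2)/(7 - 2))*(65 - 68*65) = (3/5)*(65 - 4420) = ((1/5)*3)*(-4355) = (3/5)*(-4355) = -2613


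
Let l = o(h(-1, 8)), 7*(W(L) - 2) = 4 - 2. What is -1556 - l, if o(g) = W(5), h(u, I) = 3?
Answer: -10908/7 ≈ -1558.3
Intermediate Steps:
W(L) = 16/7 (W(L) = 2 + (4 - 2)/7 = 2 + (⅐)*2 = 2 + 2/7 = 16/7)
o(g) = 16/7
l = 16/7 ≈ 2.2857
-1556 - l = -1556 - 1*16/7 = -1556 - 16/7 = -10908/7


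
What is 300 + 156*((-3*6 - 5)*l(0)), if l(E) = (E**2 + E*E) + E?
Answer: 300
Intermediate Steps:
l(E) = E + 2*E**2 (l(E) = (E**2 + E**2) + E = 2*E**2 + E = E + 2*E**2)
300 + 156*((-3*6 - 5)*l(0)) = 300 + 156*((-3*6 - 5)*(0*(1 + 2*0))) = 300 + 156*((-18 - 5)*(0*(1 + 0))) = 300 + 156*(-0) = 300 + 156*(-23*0) = 300 + 156*0 = 300 + 0 = 300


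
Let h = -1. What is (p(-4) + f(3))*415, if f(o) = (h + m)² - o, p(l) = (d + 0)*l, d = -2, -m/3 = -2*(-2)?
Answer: 72210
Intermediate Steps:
m = -12 (m = -(-6)*(-2) = -3*4 = -12)
p(l) = -2*l (p(l) = (-2 + 0)*l = -2*l)
f(o) = 169 - o (f(o) = (-1 - 12)² - o = (-13)² - o = 169 - o)
(p(-4) + f(3))*415 = (-2*(-4) + (169 - 1*3))*415 = (8 + (169 - 3))*415 = (8 + 166)*415 = 174*415 = 72210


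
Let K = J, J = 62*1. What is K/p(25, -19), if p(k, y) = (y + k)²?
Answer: 31/18 ≈ 1.7222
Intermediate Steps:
p(k, y) = (k + y)²
J = 62
K = 62
K/p(25, -19) = 62/((25 - 19)²) = 62/(6²) = 62/36 = 62*(1/36) = 31/18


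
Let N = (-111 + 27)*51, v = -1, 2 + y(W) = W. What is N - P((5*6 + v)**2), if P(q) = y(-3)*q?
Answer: -79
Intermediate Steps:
y(W) = -2 + W
N = -4284 (N = -84*51 = -4284)
P(q) = -5*q (P(q) = (-2 - 3)*q = -5*q)
N - P((5*6 + v)**2) = -4284 - (-5)*(5*6 - 1)**2 = -4284 - (-5)*(30 - 1)**2 = -4284 - (-5)*29**2 = -4284 - (-5)*841 = -4284 - 1*(-4205) = -4284 + 4205 = -79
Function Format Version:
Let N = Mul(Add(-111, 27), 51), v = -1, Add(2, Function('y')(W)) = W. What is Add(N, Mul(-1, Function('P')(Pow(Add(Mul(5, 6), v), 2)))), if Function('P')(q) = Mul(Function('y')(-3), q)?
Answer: -79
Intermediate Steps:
Function('y')(W) = Add(-2, W)
N = -4284 (N = Mul(-84, 51) = -4284)
Function('P')(q) = Mul(-5, q) (Function('P')(q) = Mul(Add(-2, -3), q) = Mul(-5, q))
Add(N, Mul(-1, Function('P')(Pow(Add(Mul(5, 6), v), 2)))) = Add(-4284, Mul(-1, Mul(-5, Pow(Add(Mul(5, 6), -1), 2)))) = Add(-4284, Mul(-1, Mul(-5, Pow(Add(30, -1), 2)))) = Add(-4284, Mul(-1, Mul(-5, Pow(29, 2)))) = Add(-4284, Mul(-1, Mul(-5, 841))) = Add(-4284, Mul(-1, -4205)) = Add(-4284, 4205) = -79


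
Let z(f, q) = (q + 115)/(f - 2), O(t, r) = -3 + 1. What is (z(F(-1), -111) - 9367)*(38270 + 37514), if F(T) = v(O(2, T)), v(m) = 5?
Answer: -2129303048/3 ≈ -7.0977e+8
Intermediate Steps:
O(t, r) = -2
F(T) = 5
z(f, q) = (115 + q)/(-2 + f)
(z(F(-1), -111) - 9367)*(38270 + 37514) = ((115 - 111)/(-2 + 5) - 9367)*(38270 + 37514) = (4/3 - 9367)*75784 = -28097/3*75784 = -2129303048/3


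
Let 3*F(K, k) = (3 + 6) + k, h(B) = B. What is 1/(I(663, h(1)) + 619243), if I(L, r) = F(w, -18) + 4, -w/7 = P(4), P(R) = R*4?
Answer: 1/619244 ≈ 1.6149e-6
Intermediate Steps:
P(R) = 4*R
w = -112 (w = -28*4 = -7*16 = -112)
F(K, k) = 3 + k/3 (F(K, k) = ((3 + 6) + k)/3 = (9 + k)/3 = 3 + k/3)
I(L, r) = 1 (I(L, r) = (3 + (1/3)*(-18)) + 4 = (3 - 6) + 4 = -3 + 4 = 1)
1/(I(663, h(1)) + 619243) = 1/(1 + 619243) = 1/619244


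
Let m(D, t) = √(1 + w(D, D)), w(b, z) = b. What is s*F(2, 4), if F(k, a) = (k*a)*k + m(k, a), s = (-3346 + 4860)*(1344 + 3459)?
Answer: 116347872 + 7271742*√3 ≈ 1.2894e+8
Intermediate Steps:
s = 7271742 (s = 1514*4803 = 7271742)
m(D, t) = √(1 + D)
F(k, a) = √(1 + k) + a*k² (F(k, a) = (k*a)*k + √(1 + k) = (a*k)*k + √(1 + k) = a*k² + √(1 + k) = √(1 + k) + a*k²)
s*F(2, 4) = 7271742*(√(1 + 2) + 4*2²) = 7271742*(√3 + 4*4) = 7271742*(√3 + 16) = 7271742*(16 + √3) = 116347872 + 7271742*√3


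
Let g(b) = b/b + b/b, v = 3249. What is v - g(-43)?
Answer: 3247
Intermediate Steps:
g(b) = 2 (g(b) = 1 + 1 = 2)
v - g(-43) = 3249 - 1*2 = 3249 - 2 = 3247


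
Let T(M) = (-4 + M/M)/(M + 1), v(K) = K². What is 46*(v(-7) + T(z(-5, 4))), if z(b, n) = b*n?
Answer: 42964/19 ≈ 2261.3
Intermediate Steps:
T(M) = -3/(1 + M) (T(M) = (-4 + 1)/(1 + M) = -3/(1 + M))
46*(v(-7) + T(z(-5, 4))) = 46*((-7)² - 3/(1 - 5*4)) = 46*(49 - 3/(1 - 20)) = 46*(49 - 3/(-19)) = 46*(49 - 3*(-1/19)) = 46*(49 + 3/19) = 46*(934/19) = 42964/19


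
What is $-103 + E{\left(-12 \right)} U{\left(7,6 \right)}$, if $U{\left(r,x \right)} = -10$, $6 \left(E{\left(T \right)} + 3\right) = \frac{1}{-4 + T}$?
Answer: $- \frac{3499}{48} \approx -72.896$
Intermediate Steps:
$E{\left(T \right)} = -3 + \frac{1}{6 \left(-4 + T\right)}$
$-103 + E{\left(-12 \right)} U{\left(7,6 \right)} = -103 + \frac{73 - -216}{6 \left(-4 - 12\right)} \left(-10\right) = -103 + \frac{73 + 216}{6 \left(-16\right)} \left(-10\right) = -103 + \frac{1}{6} \left(- \frac{1}{16}\right) 289 \left(-10\right) = -103 - - \frac{1445}{48} = -103 + \frac{1445}{48} = - \frac{3499}{48}$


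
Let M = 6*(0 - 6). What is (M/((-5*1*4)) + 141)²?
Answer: 509796/25 ≈ 20392.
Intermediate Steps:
M = -36 (M = 6*(-6) = -36)
(M/((-5*1*4)) + 141)² = (-36/(-5*1*4) + 141)² = (-36/((-5*4)) + 141)² = (-36/(-20) + 141)² = (-36*(-1/20) + 141)² = (9/5 + 141)² = (714/5)² = 509796/25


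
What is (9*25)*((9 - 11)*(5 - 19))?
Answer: 6300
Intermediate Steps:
(9*25)*((9 - 11)*(5 - 19)) = 225*(-2*(-14)) = 225*28 = 6300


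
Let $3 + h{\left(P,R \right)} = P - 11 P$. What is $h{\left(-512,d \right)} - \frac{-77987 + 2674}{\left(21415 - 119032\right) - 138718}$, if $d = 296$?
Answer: $\frac{1209250882}{236335} \approx 5116.7$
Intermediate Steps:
$h{\left(P,R \right)} = -3 - 10 P$ ($h{\left(P,R \right)} = -3 + \left(P - 11 P\right) = -3 - 10 P$)
$h{\left(-512,d \right)} - \frac{-77987 + 2674}{\left(21415 - 119032\right) - 138718} = \left(-3 - -5120\right) - \frac{-77987 + 2674}{\left(21415 - 119032\right) - 138718} = \left(-3 + 5120\right) - - \frac{75313}{-97617 - 138718} = 5117 - - \frac{75313}{-236335} = 5117 - \left(-75313\right) \left(- \frac{1}{236335}\right) = 5117 - \frac{75313}{236335} = \frac{1209250882}{236335}$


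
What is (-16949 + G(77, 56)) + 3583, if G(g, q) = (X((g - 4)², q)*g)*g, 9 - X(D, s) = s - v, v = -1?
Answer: -297958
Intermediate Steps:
X(D, s) = 8 - s (X(D, s) = 9 - (s - 1*(-1)) = 9 - (s + 1) = 9 - (1 + s) = 9 + (-1 - s) = 8 - s)
G(g, q) = g²*(8 - q) (G(g, q) = ((8 - q)*g)*g = (g*(8 - q))*g = g²*(8 - q))
(-16949 + G(77, 56)) + 3583 = (-16949 + 77²*(8 - 1*56)) + 3583 = (-16949 + 5929*(8 - 56)) + 3583 = (-16949 + 5929*(-48)) + 3583 = (-16949 - 284592) + 3583 = -301541 + 3583 = -297958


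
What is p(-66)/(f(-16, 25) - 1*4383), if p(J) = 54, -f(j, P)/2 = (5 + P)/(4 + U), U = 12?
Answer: -72/5849 ≈ -0.012310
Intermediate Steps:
f(j, P) = -5/8 - P/8 (f(j, P) = -2*(5 + P)/(4 + 12) = -2*(5 + P)/16 = -2*(5/16 + P/16) = -5/8 - P/8)
p(-66)/(f(-16, 25) - 1*4383) = 54/((-5/8 - ⅛*25) - 1*4383) = 54/((-5/8 - 25/8) - 4383) = 54/(-15/4 - 4383) = 54/(-17547/4) = 54*(-4/17547) = -72/5849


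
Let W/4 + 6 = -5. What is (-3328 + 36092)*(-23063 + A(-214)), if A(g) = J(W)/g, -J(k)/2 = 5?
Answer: -80852902304/107 ≈ -7.5563e+8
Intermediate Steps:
W = -44 (W = -24 + 4*(-5) = -24 - 20 = -44)
J(k) = -10 (J(k) = -2*5 = -10)
A(g) = -10/g
(-3328 + 36092)*(-23063 + A(-214)) = (-3328 + 36092)*(-23063 - 10/(-214)) = 32764*(-23063 - 10*(-1/214)) = 32764*(-23063 + 5/107) = 32764*(-2467736/107) = -80852902304/107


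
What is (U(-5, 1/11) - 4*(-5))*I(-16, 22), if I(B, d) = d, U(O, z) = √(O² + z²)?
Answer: 440 + 2*√3026 ≈ 550.02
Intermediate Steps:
(U(-5, 1/11) - 4*(-5))*I(-16, 22) = (√((-5)² + (1/11)²) - 4*(-5))*22 = (√(25 + (1/11)²) + 20)*22 = (√(25 + 1/121) + 20)*22 = (√(3026/121) + 20)*22 = (√3026/11 + 20)*22 = (20 + √3026/11)*22 = 440 + 2*√3026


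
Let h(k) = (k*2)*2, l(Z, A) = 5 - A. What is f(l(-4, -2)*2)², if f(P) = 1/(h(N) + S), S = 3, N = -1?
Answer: 1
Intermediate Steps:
h(k) = 4*k (h(k) = (2*k)*2 = 4*k)
f(P) = -1 (f(P) = 1/(4*(-1) + 3) = 1/(-4 + 3) = 1/(-1) = -1)
f(l(-4, -2)*2)² = (-1)² = 1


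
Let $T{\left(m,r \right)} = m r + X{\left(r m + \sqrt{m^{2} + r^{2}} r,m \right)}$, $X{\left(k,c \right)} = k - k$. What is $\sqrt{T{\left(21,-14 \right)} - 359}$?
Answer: $i \sqrt{653} \approx 25.554 i$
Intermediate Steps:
$X{\left(k,c \right)} = 0$
$T{\left(m,r \right)} = m r$ ($T{\left(m,r \right)} = m r + 0 = m r$)
$\sqrt{T{\left(21,-14 \right)} - 359} = \sqrt{21 \left(-14\right) - 359} = \sqrt{-294 - 359} = \sqrt{-653} = i \sqrt{653}$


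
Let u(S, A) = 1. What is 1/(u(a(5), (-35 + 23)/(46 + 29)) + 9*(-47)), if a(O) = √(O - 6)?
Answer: -1/422 ≈ -0.0023697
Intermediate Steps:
a(O) = √(-6 + O)
1/(u(a(5), (-35 + 23)/(46 + 29)) + 9*(-47)) = 1/(1 + 9*(-47)) = 1/(1 - 423) = 1/(-422) = -1/422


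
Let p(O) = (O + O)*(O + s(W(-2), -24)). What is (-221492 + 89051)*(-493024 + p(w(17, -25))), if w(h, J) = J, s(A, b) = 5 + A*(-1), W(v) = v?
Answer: 65177394684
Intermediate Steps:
s(A, b) = 5 - A
p(O) = 2*O*(7 + O) (p(O) = (O + O)*(O + (5 - 1*(-2))) = (2*O)*(O + (5 + 2)) = (2*O)*(O + 7) = (2*O)*(7 + O) = 2*O*(7 + O))
(-221492 + 89051)*(-493024 + p(w(17, -25))) = (-221492 + 89051)*(-493024 + 2*(-25)*(7 - 25)) = -132441*(-493024 + 2*(-25)*(-18)) = -132441*(-493024 + 900) = -132441*(-492124) = 65177394684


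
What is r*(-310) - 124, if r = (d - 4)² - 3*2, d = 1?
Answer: -1054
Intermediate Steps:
r = 3 (r = (1 - 4)² - 3*2 = (-3)² - 6 = 9 - 6 = 3)
r*(-310) - 124 = 3*(-310) - 124 = -930 - 124 = -1054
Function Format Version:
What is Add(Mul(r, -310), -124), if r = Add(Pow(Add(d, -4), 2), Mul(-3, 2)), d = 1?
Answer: -1054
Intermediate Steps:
r = 3 (r = Add(Pow(Add(1, -4), 2), Mul(-3, 2)) = Add(Pow(-3, 2), -6) = Add(9, -6) = 3)
Add(Mul(r, -310), -124) = Add(Mul(3, -310), -124) = Add(-930, -124) = -1054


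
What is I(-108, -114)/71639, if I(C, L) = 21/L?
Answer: -7/2722282 ≈ -2.5714e-6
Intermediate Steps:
I(-108, -114)/71639 = (21/(-114))/71639 = (21*(-1/114))*(1/71639) = -7/38*1/71639 = -7/2722282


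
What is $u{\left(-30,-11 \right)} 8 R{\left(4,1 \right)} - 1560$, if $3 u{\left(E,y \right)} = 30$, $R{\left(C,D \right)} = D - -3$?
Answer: $-1240$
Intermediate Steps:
$R{\left(C,D \right)} = 3 + D$ ($R{\left(C,D \right)} = D + 3 = 3 + D$)
$u{\left(E,y \right)} = 10$ ($u{\left(E,y \right)} = \frac{1}{3} \cdot 30 = 10$)
$u{\left(-30,-11 \right)} 8 R{\left(4,1 \right)} - 1560 = 10 \cdot 8 \left(3 + 1\right) - 1560 = 10 \cdot 8 \cdot 4 - 1560 = 10 \cdot 32 - 1560 = 320 - 1560 = -1240$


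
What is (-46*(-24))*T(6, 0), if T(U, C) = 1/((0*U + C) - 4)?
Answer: -276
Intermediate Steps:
T(U, C) = 1/(-4 + C) (T(U, C) = 1/((0 + C) - 4) = 1/(C - 4) = 1/(-4 + C))
(-46*(-24))*T(6, 0) = (-46*(-24))/(-4 + 0) = 1104/(-4) = 1104*(-¼) = -276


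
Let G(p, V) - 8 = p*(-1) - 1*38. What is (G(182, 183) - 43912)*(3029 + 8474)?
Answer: -507558372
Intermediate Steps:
G(p, V) = -30 - p (G(p, V) = 8 + (p*(-1) - 1*38) = 8 + (-p - 38) = 8 + (-38 - p) = -30 - p)
(G(182, 183) - 43912)*(3029 + 8474) = ((-30 - 1*182) - 43912)*(3029 + 8474) = ((-30 - 182) - 43912)*11503 = (-212 - 43912)*11503 = -44124*11503 = -507558372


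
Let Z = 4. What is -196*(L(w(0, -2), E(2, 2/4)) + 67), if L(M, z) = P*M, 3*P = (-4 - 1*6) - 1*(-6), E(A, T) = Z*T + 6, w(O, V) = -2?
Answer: -40964/3 ≈ -13655.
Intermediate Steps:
E(A, T) = 6 + 4*T (E(A, T) = 4*T + 6 = 6 + 4*T)
P = -4/3 (P = ((-4 - 1*6) - 1*(-6))/3 = ((-4 - 6) + 6)/3 = (-10 + 6)/3 = (⅓)*(-4) = -4/3 ≈ -1.3333)
L(M, z) = -4*M/3
-196*(L(w(0, -2), E(2, 2/4)) + 67) = -196*(-4/3*(-2) + 67) = -196*(8/3 + 67) = -196*209/3 = -40964/3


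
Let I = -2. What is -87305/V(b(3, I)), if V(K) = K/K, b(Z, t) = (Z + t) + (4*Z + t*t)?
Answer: -87305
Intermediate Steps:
b(Z, t) = t + t² + 5*Z (b(Z, t) = (Z + t) + (4*Z + t²) = (Z + t) + (t² + 4*Z) = t + t² + 5*Z)
V(K) = 1
-87305/V(b(3, I)) = -87305/1 = -87305*1 = -87305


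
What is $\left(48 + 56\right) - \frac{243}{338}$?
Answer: $\frac{34909}{338} \approx 103.28$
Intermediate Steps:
$\left(48 + 56\right) - \frac{243}{338} = 104 - \frac{243}{338} = \frac{34909}{338}$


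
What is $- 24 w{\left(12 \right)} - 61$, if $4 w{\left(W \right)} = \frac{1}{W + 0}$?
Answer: $- \frac{123}{2} \approx -61.5$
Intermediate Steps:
$w{\left(W \right)} = \frac{1}{4 W}$ ($w{\left(W \right)} = \frac{1}{4 \left(W + 0\right)} = \frac{1}{4 W}$)
$- 24 w{\left(12 \right)} - 61 = - 24 \frac{1}{4 \cdot 12} - 61 = - 24 \cdot \frac{1}{4} \cdot \frac{1}{12} - 61 = \left(-24\right) \frac{1}{48} - 61 = - \frac{1}{2} - 61 = - \frac{123}{2}$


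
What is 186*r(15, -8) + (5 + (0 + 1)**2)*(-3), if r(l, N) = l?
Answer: 2772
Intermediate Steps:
186*r(15, -8) + (5 + (0 + 1)**2)*(-3) = 186*15 + (5 + (0 + 1)**2)*(-3) = 2790 + (5 + 1**2)*(-3) = 2790 + (5 + 1)*(-3) = 2790 + 6*(-3) = 2790 - 18 = 2772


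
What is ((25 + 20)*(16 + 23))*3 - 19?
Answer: 5246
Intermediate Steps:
((25 + 20)*(16 + 23))*3 - 19 = (45*39)*3 - 19 = 1755*3 - 19 = 5265 - 19 = 5246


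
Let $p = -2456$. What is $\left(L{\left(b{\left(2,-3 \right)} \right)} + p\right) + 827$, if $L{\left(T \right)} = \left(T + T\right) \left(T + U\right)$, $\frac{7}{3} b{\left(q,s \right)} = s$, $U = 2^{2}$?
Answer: $- \frac{80163}{49} \approx -1636.0$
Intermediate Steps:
$U = 4$
$b{\left(q,s \right)} = \frac{3 s}{7}$
$L{\left(T \right)} = 2 T \left(4 + T\right)$ ($L{\left(T \right)} = \left(T + T\right) \left(T + 4\right) = 2 T \left(4 + T\right)$)
$\left(L{\left(b{\left(2,-3 \right)} \right)} + p\right) + 827 = \left(2 \cdot \frac{3}{7} \left(-3\right) \left(4 + \frac{3}{7} \left(-3\right)\right) - 2456\right) + 827 = \left(2 \left(- \frac{9}{7}\right) \left(4 - \frac{9}{7}\right) - 2456\right) + 827 = \left(2 \left(- \frac{9}{7}\right) \frac{19}{7} - 2456\right) + 827 = \left(- \frac{342}{49} - 2456\right) + 827 = - \frac{120686}{49} + 827 = - \frac{80163}{49}$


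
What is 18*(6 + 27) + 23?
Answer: 617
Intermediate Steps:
18*(6 + 27) + 23 = 18*33 + 23 = 594 + 23 = 617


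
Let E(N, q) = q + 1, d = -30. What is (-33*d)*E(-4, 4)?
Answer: 4950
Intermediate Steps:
E(N, q) = 1 + q
(-33*d)*E(-4, 4) = (-33*(-30))*(1 + 4) = 990*5 = 4950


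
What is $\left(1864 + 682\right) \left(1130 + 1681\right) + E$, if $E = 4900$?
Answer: $7161706$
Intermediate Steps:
$\left(1864 + 682\right) \left(1130 + 1681\right) + E = \left(1864 + 682\right) \left(1130 + 1681\right) + 4900 = 2546 \cdot 2811 + 4900 = 7156806 + 4900 = 7161706$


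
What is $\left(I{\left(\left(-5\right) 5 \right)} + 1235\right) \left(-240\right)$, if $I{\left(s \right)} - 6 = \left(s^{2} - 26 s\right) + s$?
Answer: $-597840$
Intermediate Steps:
$I{\left(s \right)} = 6 + s^{2} - 25 s$ ($I{\left(s \right)} = 6 + \left(\left(s^{2} - 26 s\right) + s\right) = 6 + \left(s^{2} - 25 s\right) = 6 + s^{2} - 25 s$)
$\left(I{\left(\left(-5\right) 5 \right)} + 1235\right) \left(-240\right) = \left(\left(6 + \left(\left(-5\right) 5\right)^{2} - 25 \left(\left(-5\right) 5\right)\right) + 1235\right) \left(-240\right) = \left(\left(6 + \left(-25\right)^{2} - -625\right) + 1235\right) \left(-240\right) = \left(\left(6 + 625 + 625\right) + 1235\right) \left(-240\right) = \left(1256 + 1235\right) \left(-240\right) = 2491 \left(-240\right) = -597840$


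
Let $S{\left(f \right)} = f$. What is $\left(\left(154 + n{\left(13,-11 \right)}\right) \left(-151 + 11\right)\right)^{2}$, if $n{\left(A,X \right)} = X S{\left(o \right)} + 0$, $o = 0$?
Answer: $464833600$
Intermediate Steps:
$n{\left(A,X \right)} = 0$ ($n{\left(A,X \right)} = X 0 + 0 = 0 + 0 = 0$)
$\left(\left(154 + n{\left(13,-11 \right)}\right) \left(-151 + 11\right)\right)^{2} = \left(\left(154 + 0\right) \left(-151 + 11\right)\right)^{2} = \left(154 \left(-140\right)\right)^{2} = \left(-21560\right)^{2} = 464833600$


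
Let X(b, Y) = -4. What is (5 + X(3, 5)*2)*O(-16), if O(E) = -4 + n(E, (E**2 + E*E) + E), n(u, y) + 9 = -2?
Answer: 45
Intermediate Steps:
n(u, y) = -11 (n(u, y) = -9 - 2 = -11)
O(E) = -15 (O(E) = -4 - 11 = -15)
(5 + X(3, 5)*2)*O(-16) = (5 - 4*2)*(-15) = (5 - 8)*(-15) = -3*(-15) = 45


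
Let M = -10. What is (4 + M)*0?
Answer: 0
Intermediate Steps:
(4 + M)*0 = (4 - 10)*0 = -6*0 = 0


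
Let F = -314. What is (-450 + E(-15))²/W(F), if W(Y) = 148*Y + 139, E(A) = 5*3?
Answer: -189225/46333 ≈ -4.0840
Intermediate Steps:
E(A) = 15
W(Y) = 139 + 148*Y
(-450 + E(-15))²/W(F) = (-450 + 15)²/(139 + 148*(-314)) = (-435)²/(139 - 46472) = 189225/(-46333) = 189225*(-1/46333) = -189225/46333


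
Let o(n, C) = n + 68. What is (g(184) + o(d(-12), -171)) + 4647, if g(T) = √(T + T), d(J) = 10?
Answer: 4725 + 4*√23 ≈ 4744.2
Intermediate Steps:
g(T) = √2*√T (g(T) = √(2*T) = √2*√T)
o(n, C) = 68 + n
(g(184) + o(d(-12), -171)) + 4647 = (√2*√184 + (68 + 10)) + 4647 = (√2*(2*√46) + 78) + 4647 = (4*√23 + 78) + 4647 = (78 + 4*√23) + 4647 = 4725 + 4*√23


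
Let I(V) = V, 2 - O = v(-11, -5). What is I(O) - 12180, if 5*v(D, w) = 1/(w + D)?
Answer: -974239/80 ≈ -12178.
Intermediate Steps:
v(D, w) = 1/(5*(D + w)) (v(D, w) = 1/(5*(w + D)) = 1/(5*(D + w)))
O = 161/80 (O = 2 - 1/(5*(-11 - 5)) = 2 - 1/(5*(-16)) = 2 - (-1)/(5*16) = 2 - 1*(-1/80) = 2 + 1/80 = 161/80 ≈ 2.0125)
I(O) - 12180 = 161/80 - 12180 = -974239/80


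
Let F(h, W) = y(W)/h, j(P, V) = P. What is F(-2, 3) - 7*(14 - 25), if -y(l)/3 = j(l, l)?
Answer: 163/2 ≈ 81.500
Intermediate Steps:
y(l) = -3*l
F(h, W) = -3*W/h (F(h, W) = (-3*W)/h = -3*W/h)
F(-2, 3) - 7*(14 - 25) = -3*3/(-2) - 7*(14 - 25) = -3*3*(-½) - 7*(-11) = 9/2 + 77 = 163/2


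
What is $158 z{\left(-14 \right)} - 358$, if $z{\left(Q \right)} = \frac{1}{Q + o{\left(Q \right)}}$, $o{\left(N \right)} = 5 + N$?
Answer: $- \frac{8392}{23} \approx -364.87$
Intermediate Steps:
$z{\left(Q \right)} = \frac{1}{5 + 2 Q}$ ($z{\left(Q \right)} = \frac{1}{Q + \left(5 + Q\right)} = \frac{1}{5 + 2 Q}$)
$158 z{\left(-14 \right)} - 358 = \frac{158}{5 + 2 \left(-14\right)} - 358 = \frac{158}{5 - 28} - 358 = \frac{158}{-23} - 358 = 158 \left(- \frac{1}{23}\right) - 358 = - \frac{158}{23} - 358 = - \frac{8392}{23}$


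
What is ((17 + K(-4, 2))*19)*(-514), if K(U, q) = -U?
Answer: -205086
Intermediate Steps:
((17 + K(-4, 2))*19)*(-514) = ((17 - 1*(-4))*19)*(-514) = ((17 + 4)*19)*(-514) = (21*19)*(-514) = 399*(-514) = -205086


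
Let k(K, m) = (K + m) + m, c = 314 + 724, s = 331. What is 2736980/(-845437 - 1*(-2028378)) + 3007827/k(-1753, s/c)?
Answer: -1844155277685953/1075856448916 ≈ -1714.1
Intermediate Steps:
c = 1038
k(K, m) = K + 2*m
2736980/(-845437 - 1*(-2028378)) + 3007827/k(-1753, s/c) = 2736980/(-845437 - 1*(-2028378)) + 3007827/(-1753 + 2*(331/1038)) = 2736980/(-845437 + 2028378) + 3007827/(-1753 + 2*(331*(1/1038))) = 2736980/1182941 + 3007827/(-1753 + 2*(331/1038)) = 2736980*(1/1182941) + 3007827/(-1753 + 331/519) = 2736980/1182941 + 3007827/(-909476/519) = 2736980/1182941 + 3007827*(-519/909476) = 2736980/1182941 - 1561062213/909476 = -1844155277685953/1075856448916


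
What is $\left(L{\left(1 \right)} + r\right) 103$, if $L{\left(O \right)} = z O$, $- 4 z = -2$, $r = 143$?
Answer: $\frac{29561}{2} \approx 14781.0$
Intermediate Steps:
$z = \frac{1}{2}$ ($z = \left(- \frac{1}{4}\right) \left(-2\right) = \frac{1}{2} \approx 0.5$)
$L{\left(O \right)} = \frac{O}{2}$
$\left(L{\left(1 \right)} + r\right) 103 = \left(\frac{1}{2} \cdot 1 + 143\right) 103 = \left(\frac{1}{2} + 143\right) 103 = \frac{287}{2} \cdot 103 = \frac{29561}{2}$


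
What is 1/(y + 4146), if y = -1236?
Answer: 1/2910 ≈ 0.00034364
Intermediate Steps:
1/(y + 4146) = 1/(-1236 + 4146) = 1/2910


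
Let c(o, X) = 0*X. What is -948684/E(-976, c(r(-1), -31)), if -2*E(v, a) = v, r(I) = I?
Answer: -237171/122 ≈ -1944.0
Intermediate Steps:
c(o, X) = 0
E(v, a) = -v/2
-948684/E(-976, c(r(-1), -31)) = -948684/((-½*(-976))) = -948684/488 = -948684*1/488 = -237171/122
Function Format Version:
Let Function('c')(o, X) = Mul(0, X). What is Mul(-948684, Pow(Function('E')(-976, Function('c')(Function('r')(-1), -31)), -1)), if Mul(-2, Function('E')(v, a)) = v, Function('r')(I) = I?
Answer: Rational(-237171, 122) ≈ -1944.0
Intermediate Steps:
Function('c')(o, X) = 0
Function('E')(v, a) = Mul(Rational(-1, 2), v)
Mul(-948684, Pow(Function('E')(-976, Function('c')(Function('r')(-1), -31)), -1)) = Mul(-948684, Pow(Mul(Rational(-1, 2), -976), -1)) = Mul(-948684, Pow(488, -1)) = Mul(-948684, Rational(1, 488)) = Rational(-237171, 122)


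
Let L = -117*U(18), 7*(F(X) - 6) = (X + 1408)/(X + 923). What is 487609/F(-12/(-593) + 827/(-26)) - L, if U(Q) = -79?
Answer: 8274064801724/119665695 ≈ 69143.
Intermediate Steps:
F(X) = 6 + (1408 + X)/(7*(923 + X)) (F(X) = 6 + ((X + 1408)/(X + 923))/7 = 6 + ((1408 + X)/(923 + X))/7 = 6 + (1408 + X)/(7*(923 + X)))
L = 9243 (L = -117*(-79) = 9243)
487609/F(-12/(-593) + 827/(-26)) - L = 487609/(((40174 + 43*(-12/(-593) + 827/(-26)))/(7*(923 + (-12/(-593) + 827/(-26)))))) - 1*9243 = 487609/(((40174 + 43*(-12*(-1/593) + 827*(-1/26)))/(7*(923 + (-12*(-1/593) + 827*(-1/26)))))) - 9243 = 487609/(((40174 + 43*(12/593 - 827/26))/(7*(923 + (12/593 - 827/26))))) - 9243 = 487609/(((40174 + 43*(-490099/15418))/(7*(923 - 490099/15418)))) - 9243 = 487609/(((40174 - 21074257/15418)/(7*(13740715/15418)))) - 9243 = 487609/(((⅐)*(15418/13740715)*(598328475/15418))) - 9243 = 487609/(119665695/19237001) - 9243 = 487609*(19237001/119665695) - 9243 = 9380134820609/119665695 - 9243 = 8274064801724/119665695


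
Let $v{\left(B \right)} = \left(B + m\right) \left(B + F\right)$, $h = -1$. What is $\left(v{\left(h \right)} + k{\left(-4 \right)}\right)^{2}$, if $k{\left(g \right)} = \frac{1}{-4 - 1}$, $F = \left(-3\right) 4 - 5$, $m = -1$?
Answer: $\frac{32041}{25} \approx 1281.6$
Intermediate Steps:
$F = -17$ ($F = -12 - 5 = -17$)
$v{\left(B \right)} = \left(-1 + B\right) \left(-17 + B\right)$ ($v{\left(B \right)} = \left(B - 1\right) \left(B - 17\right) = \left(-1 + B\right) \left(-17 + B\right)$)
$k{\left(g \right)} = - \frac{1}{5}$ ($k{\left(g \right)} = \frac{1}{-5} = - \frac{1}{5}$)
$\left(v{\left(h \right)} + k{\left(-4 \right)}\right)^{2} = \left(\left(17 + \left(-1\right)^{2} - -18\right) - \frac{1}{5}\right)^{2} = \left(\left(17 + 1 + 18\right) - \frac{1}{5}\right)^{2} = \left(36 - \frac{1}{5}\right)^{2} = \left(\frac{179}{5}\right)^{2} = \frac{32041}{25}$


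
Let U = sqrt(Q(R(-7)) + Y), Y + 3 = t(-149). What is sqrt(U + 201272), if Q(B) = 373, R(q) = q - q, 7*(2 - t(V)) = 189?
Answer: sqrt(201272 + sqrt(345)) ≈ 448.65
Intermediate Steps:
t(V) = -25 (t(V) = 2 - 1/7*189 = 2 - 27 = -25)
R(q) = 0
Y = -28 (Y = -3 - 25 = -28)
U = sqrt(345) (U = sqrt(373 - 28) = sqrt(345) ≈ 18.574)
sqrt(U + 201272) = sqrt(sqrt(345) + 201272) = sqrt(201272 + sqrt(345))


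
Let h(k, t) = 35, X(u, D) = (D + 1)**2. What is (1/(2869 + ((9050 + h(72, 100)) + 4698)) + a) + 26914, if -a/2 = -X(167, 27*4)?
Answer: 843856753/16652 ≈ 50676.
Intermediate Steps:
X(u, D) = (1 + D)**2
a = 23762 (a = -(-2)*(1 + 27*4)**2 = -(-2)*(1 + 108)**2 = -(-2)*109**2 = -(-2)*11881 = -2*(-11881) = 23762)
(1/(2869 + ((9050 + h(72, 100)) + 4698)) + a) + 26914 = (1/(2869 + ((9050 + 35) + 4698)) + 23762) + 26914 = (1/(2869 + (9085 + 4698)) + 23762) + 26914 = (1/(2869 + 13783) + 23762) + 26914 = (1/16652 + 23762) + 26914 = 395684825/16652 + 26914 = 843856753/16652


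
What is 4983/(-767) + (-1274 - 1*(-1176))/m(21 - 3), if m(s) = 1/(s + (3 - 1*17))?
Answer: -305647/767 ≈ -398.50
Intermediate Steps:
m(s) = 1/(-14 + s) (m(s) = 1/(s + (3 - 17)) = 1/(s - 14) = 1/(-14 + s))
4983/(-767) + (-1274 - 1*(-1176))/m(21 - 3) = 4983/(-767) + (-1274 - 1*(-1176))/(1/(-14 + (21 - 3))) = 4983*(-1/767) + (-1274 + 1176)/(1/(-14 + 18)) = -4983/767 - 98/(1/4) = -4983/767 - 98/1/4 = -4983/767 - 98*4 = -4983/767 - 392 = -305647/767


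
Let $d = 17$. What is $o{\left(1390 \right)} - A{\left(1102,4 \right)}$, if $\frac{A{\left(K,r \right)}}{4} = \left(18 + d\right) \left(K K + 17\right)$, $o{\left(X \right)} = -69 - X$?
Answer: $-170020399$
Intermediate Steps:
$A{\left(K,r \right)} = 2380 + 140 K^{2}$ ($A{\left(K,r \right)} = 4 \left(18 + 17\right) \left(K K + 17\right) = 4 \cdot 35 \left(K^{2} + 17\right) = 4 \cdot 35 \left(17 + K^{2}\right) = 4 \left(595 + 35 K^{2}\right) = 2380 + 140 K^{2}$)
$o{\left(1390 \right)} - A{\left(1102,4 \right)} = \left(-69 - 1390\right) - \left(2380 + 140 \cdot 1102^{2}\right) = \left(-69 - 1390\right) - \left(2380 + 140 \cdot 1214404\right) = -1459 - \left(2380 + 170016560\right) = -1459 - 170018940 = -170020399$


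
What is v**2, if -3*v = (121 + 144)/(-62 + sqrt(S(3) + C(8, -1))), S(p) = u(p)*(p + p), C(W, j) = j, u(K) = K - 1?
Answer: 90239125/44075667 + 8707900*sqrt(11)/132227001 ≈ 2.2658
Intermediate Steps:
u(K) = -1 + K
S(p) = 2*p*(-1 + p) (S(p) = (-1 + p)*(p + p) = (-1 + p)*(2*p) = 2*p*(-1 + p))
v = -265/(3*(-62 + sqrt(11))) (v = -(121 + 144)/(3*(-62 + sqrt(2*3*(-1 + 3) - 1))) = -265/(3*(-62 + sqrt(2*3*2 - 1))) = -265/(3*(-62 + sqrt(12 - 1))) = -265/(3*(-62 + sqrt(11))) ≈ 1.5053)
v**2 = (16430/11499 + 265*sqrt(11)/11499)**2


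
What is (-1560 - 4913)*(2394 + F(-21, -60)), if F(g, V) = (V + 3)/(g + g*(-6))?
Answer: -542249683/35 ≈ -1.5493e+7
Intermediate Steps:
F(g, V) = -(3 + V)/(5*g) (F(g, V) = (3 + V)/(g - 6*g) = (3 + V)/((-5*g)) = (3 + V)*(-1/(5*g)) = -(3 + V)/(5*g))
(-1560 - 4913)*(2394 + F(-21, -60)) = (-1560 - 4913)*(2394 + (⅕)*(-3 - 1*(-60))/(-21)) = -6473*(2394 + (⅕)*(-1/21)*(-3 + 60)) = -6473*(2394 + (⅕)*(-1/21)*57) = -6473*(2394 - 19/35) = -6473*83771/35 = -542249683/35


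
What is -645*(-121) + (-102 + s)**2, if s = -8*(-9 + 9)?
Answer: 88449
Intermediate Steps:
s = 0 (s = -8*0 = 0)
-645*(-121) + (-102 + s)**2 = -645*(-121) + (-102 + 0)**2 = 78045 + (-102)**2 = 78045 + 10404 = 88449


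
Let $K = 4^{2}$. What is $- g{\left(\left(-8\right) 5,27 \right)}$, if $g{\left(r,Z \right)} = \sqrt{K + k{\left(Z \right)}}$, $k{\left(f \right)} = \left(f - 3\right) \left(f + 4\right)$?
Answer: $- 2 \sqrt{190} \approx -27.568$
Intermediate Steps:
$k{\left(f \right)} = \left(-3 + f\right) \left(4 + f\right)$
$K = 16$
$g{\left(r,Z \right)} = \sqrt{4 + Z + Z^{2}}$ ($g{\left(r,Z \right)} = \sqrt{16 + \left(-12 + Z + Z^{2}\right)} = \sqrt{4 + Z + Z^{2}}$)
$- g{\left(\left(-8\right) 5,27 \right)} = - \sqrt{4 + 27 + 27^{2}} = - \sqrt{4 + 27 + 729} = - \sqrt{760} = - 2 \sqrt{190}$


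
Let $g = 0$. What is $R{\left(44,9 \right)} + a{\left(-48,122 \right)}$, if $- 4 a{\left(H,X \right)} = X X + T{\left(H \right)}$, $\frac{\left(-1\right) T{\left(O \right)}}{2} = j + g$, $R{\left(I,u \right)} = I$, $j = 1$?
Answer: $- \frac{7353}{2} \approx -3676.5$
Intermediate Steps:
$T{\left(O \right)} = -2$ ($T{\left(O \right)} = - 2 \left(1 + 0\right) = \left(-2\right) 1 = -2$)
$a{\left(H,X \right)} = \frac{1}{2} - \frac{X^{2}}{4}$ ($a{\left(H,X \right)} = - \frac{X X - 2}{4} = - \frac{X^{2} - 2}{4} = - \frac{-2 + X^{2}}{4} = \frac{1}{2} - \frac{X^{2}}{4}$)
$R{\left(44,9 \right)} + a{\left(-48,122 \right)} = 44 + \left(\frac{1}{2} - \frac{122^{2}}{4}\right) = 44 + \left(\frac{1}{2} - 3721\right) = 44 - \frac{7441}{2} = - \frac{7353}{2}$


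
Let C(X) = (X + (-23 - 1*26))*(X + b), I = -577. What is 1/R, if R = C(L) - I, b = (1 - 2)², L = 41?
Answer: 1/241 ≈ 0.0041494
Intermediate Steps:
b = 1 (b = (-1)² = 1)
C(X) = (1 + X)*(-49 + X) (C(X) = (X + (-23 - 1*26))*(X + 1) = (X + (-23 - 26))*(1 + X) = (X - 49)*(1 + X) = (-49 + X)*(1 + X) = (1 + X)*(-49 + X))
R = 241 (R = (-49 + 41² - 48*41) - 1*(-577) = (-49 + 1681 - 1968) + 577 = -336 + 577 = 241)
1/R = 1/241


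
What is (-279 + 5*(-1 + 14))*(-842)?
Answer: 180188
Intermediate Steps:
(-279 + 5*(-1 + 14))*(-842) = (-279 + 5*13)*(-842) = (-279 + 65)*(-842) = -214*(-842) = 180188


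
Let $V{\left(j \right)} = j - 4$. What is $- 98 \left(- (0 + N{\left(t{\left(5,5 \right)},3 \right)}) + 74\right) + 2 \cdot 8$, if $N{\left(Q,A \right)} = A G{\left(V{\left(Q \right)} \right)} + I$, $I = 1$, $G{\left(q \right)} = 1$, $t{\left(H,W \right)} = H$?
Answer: $-6844$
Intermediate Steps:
$V{\left(j \right)} = -4 + j$ ($V{\left(j \right)} = j - 4 = -4 + j$)
$N{\left(Q,A \right)} = 1 + A$ ($N{\left(Q,A \right)} = A 1 + 1 = A + 1 = 1 + A$)
$- 98 \left(- (0 + N{\left(t{\left(5,5 \right)},3 \right)}) + 74\right) + 2 \cdot 8 = - 98 \left(- (0 + \left(1 + 3\right)) + 74\right) + 2 \cdot 8 = - 98 \left(- (0 + 4) + 74\right) + 16 = - 98 \left(\left(-1\right) 4 + 74\right) + 16 = - 98 \left(-4 + 74\right) + 16 = \left(-98\right) 70 + 16 = -6860 + 16 = -6844$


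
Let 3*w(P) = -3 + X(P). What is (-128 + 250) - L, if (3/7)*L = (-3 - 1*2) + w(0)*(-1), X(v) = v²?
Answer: 394/3 ≈ 131.33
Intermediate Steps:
w(P) = -1 + P²/3 (w(P) = (-3 + P²)/3 = -1 + P²/3)
L = -28/3 (L = 7*((-3 - 1*2) + (-1 + (⅓)*0²)*(-1))/3 = 7*((-3 - 2) + (-1 + (⅓)*0)*(-1))/3 = 7*(-5 + (-1 + 0)*(-1))/3 = 7*(-5 - 1*(-1))/3 = 7*(-5 + 1)/3 = (7/3)*(-4) = -28/3 ≈ -9.3333)
(-128 + 250) - L = (-128 + 250) - 1*(-28/3) = 122 + 28/3 = 394/3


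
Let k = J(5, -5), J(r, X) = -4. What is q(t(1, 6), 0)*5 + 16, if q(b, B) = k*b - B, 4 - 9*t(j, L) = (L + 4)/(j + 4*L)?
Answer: 8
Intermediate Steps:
t(j, L) = 4/9 - (4 + L)/(9*(j + 4*L)) (t(j, L) = 4/9 - (L + 4)/(9*(j + 4*L)) = 4/9 - (4 + L)/(9*(j + 4*L)))
k = -4
q(b, B) = -B - 4*b (q(b, B) = -4*b - B = -B - 4*b)
q(t(1, 6), 0)*5 + 16 = (-1*0 - 4*(-4 + 4*1 + 15*6)/(9*(1 + 4*6)))*5 + 16 = (0 - 4*(-4 + 4 + 90)/(9*(1 + 24)))*5 + 16 = (0 - 4*90/(9*25))*5 + 16 = (0 - 4*⅖)*5 + 16 = (0 - 8/5)*5 + 16 = -8/5*5 + 16 = -8 + 16 = 8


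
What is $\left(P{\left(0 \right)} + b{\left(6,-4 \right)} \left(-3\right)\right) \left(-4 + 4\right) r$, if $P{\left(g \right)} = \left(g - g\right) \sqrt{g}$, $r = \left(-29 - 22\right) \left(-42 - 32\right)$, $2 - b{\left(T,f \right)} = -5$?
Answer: $0$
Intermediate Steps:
$b{\left(T,f \right)} = 7$ ($b{\left(T,f \right)} = 2 - -5 = 2 + 5 = 7$)
$r = 3774$ ($r = \left(-51\right) \left(-74\right) = 3774$)
$P{\left(g \right)} = 0$ ($P{\left(g \right)} = 0 \sqrt{g} = 0$)
$\left(P{\left(0 \right)} + b{\left(6,-4 \right)} \left(-3\right)\right) \left(-4 + 4\right) r = \left(0 + 7 \left(-3\right)\right) \left(-4 + 4\right) 3774 = \left(0 - 21\right) 0 \cdot 3774 = \left(-21\right) 0 \cdot 3774 = 0 \cdot 3774 = 0$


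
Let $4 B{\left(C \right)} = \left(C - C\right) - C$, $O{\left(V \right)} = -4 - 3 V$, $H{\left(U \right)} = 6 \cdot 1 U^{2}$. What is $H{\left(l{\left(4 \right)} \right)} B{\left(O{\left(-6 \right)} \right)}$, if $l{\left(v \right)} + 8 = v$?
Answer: $-336$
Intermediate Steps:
$l{\left(v \right)} = -8 + v$
$H{\left(U \right)} = 6 U^{2}$
$B{\left(C \right)} = - \frac{C}{4}$ ($B{\left(C \right)} = \frac{\left(C - C\right) - C}{4} = \frac{0 - C}{4} = \frac{\left(-1\right) C}{4} = - \frac{C}{4}$)
$H{\left(l{\left(4 \right)} \right)} B{\left(O{\left(-6 \right)} \right)} = 6 \left(-8 + 4\right)^{2} \left(- \frac{-4 - -18}{4}\right) = 6 \left(-4\right)^{2} \left(- \frac{-4 + 18}{4}\right) = 6 \cdot 16 \left(\left(- \frac{1}{4}\right) 14\right) = 96 \left(- \frac{7}{2}\right) = -336$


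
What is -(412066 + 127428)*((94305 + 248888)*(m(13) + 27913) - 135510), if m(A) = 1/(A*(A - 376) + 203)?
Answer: -11669422024394076777/2258 ≈ -5.1680e+15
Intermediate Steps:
m(A) = 1/(203 + A*(-376 + A)) (m(A) = 1/(A*(-376 + A) + 203) = 1/(203 + A*(-376 + A)))
-(412066 + 127428)*((94305 + 248888)*(m(13) + 27913) - 135510) = -(412066 + 127428)*((94305 + 248888)*(1/(203 + 13² - 376*13) + 27913) - 135510) = -539494*(343193*(1/(203 + 169 - 4888) + 27913) - 135510) = -539494*(343193*(1/(-4516) + 27913) - 135510) = -539494*(343193*(-1/4516 + 27913) - 135510) = -539494*(343193*(126055107/4516) - 135510) = -539494*(43261230336651/4516 - 135510) = -539494*43260618373491/4516 = -1*11669422024394076777/2258 = -11669422024394076777/2258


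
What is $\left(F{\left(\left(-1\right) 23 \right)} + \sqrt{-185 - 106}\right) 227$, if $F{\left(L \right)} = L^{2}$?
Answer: $120083 + 227 i \sqrt{291} \approx 1.2008 \cdot 10^{5} + 3872.3 i$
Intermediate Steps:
$\left(F{\left(\left(-1\right) 23 \right)} + \sqrt{-185 - 106}\right) 227 = \left(\left(\left(-1\right) 23\right)^{2} + \sqrt{-185 - 106}\right) 227 = \left(\left(-23\right)^{2} + \sqrt{-291}\right) 227 = \left(529 + i \sqrt{291}\right) 227 = 120083 + 227 i \sqrt{291}$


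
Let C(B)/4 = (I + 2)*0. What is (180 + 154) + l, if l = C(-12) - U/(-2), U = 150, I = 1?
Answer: 409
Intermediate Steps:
C(B) = 0 (C(B) = 4*((1 + 2)*0) = 4*(3*0) = 4*0 = 0)
l = 75 (l = 0 - 150/(-2) = 0 - 150*(-1)/2 = 0 - 1*(-75) = 0 + 75 = 75)
(180 + 154) + l = (180 + 154) + 75 = 334 + 75 = 409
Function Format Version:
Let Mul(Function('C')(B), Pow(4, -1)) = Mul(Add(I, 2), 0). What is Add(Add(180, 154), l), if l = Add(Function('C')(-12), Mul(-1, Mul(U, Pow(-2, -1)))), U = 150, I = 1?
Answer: 409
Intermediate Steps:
Function('C')(B) = 0 (Function('C')(B) = Mul(4, Mul(Add(1, 2), 0)) = Mul(4, Mul(3, 0)) = Mul(4, 0) = 0)
l = 75 (l = Add(0, Mul(-1, Mul(150, Pow(-2, -1)))) = Add(0, Mul(-1, Mul(150, Rational(-1, 2)))) = Add(0, Mul(-1, -75)) = Add(0, 75) = 75)
Add(Add(180, 154), l) = Add(Add(180, 154), 75) = Add(334, 75) = 409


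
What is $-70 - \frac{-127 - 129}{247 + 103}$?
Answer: $- \frac{12122}{175} \approx -69.269$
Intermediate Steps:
$-70 - \frac{-127 - 129}{247 + 103} = -70 - - \frac{256}{350} = -70 - \left(-256\right) \frac{1}{350} = -70 - - \frac{128}{175} = -70 + \frac{128}{175} = - \frac{12122}{175}$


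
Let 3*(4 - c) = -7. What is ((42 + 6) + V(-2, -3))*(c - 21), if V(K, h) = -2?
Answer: -2024/3 ≈ -674.67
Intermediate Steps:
c = 19/3 (c = 4 - 1/3*(-7) = 4 + 7/3 = 19/3 ≈ 6.3333)
((42 + 6) + V(-2, -3))*(c - 21) = ((42 + 6) - 2)*(19/3 - 21) = (48 - 2)*(-44/3) = 46*(-44/3) = -2024/3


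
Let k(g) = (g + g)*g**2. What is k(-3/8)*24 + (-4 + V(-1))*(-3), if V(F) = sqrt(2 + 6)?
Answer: 303/32 - 6*sqrt(2) ≈ 0.98347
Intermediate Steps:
V(F) = 2*sqrt(2) (V(F) = sqrt(8) = 2*sqrt(2))
k(g) = 2*g**3 (k(g) = (2*g)*g**2 = 2*g**3)
k(-3/8)*24 + (-4 + V(-1))*(-3) = (2*(-3/8)**3)*24 + (-4 + 2*sqrt(2))*(-3) = (2*(-3*1/8)**3)*24 + (12 - 6*sqrt(2)) = (2*(-3/8)**3)*24 + (12 - 6*sqrt(2)) = (2*(-27/512))*24 + (12 - 6*sqrt(2)) = -27/256*24 + (12 - 6*sqrt(2)) = -81/32 + (12 - 6*sqrt(2)) = 303/32 - 6*sqrt(2)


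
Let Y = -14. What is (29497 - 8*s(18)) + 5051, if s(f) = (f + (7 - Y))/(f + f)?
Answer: 103618/3 ≈ 34539.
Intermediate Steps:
s(f) = (21 + f)/(2*f) (s(f) = (f + (7 - 1*(-14)))/(f + f) = (f + (7 + 14))/((2*f)) = (f + 21)*(1/(2*f)) = (21 + f)*(1/(2*f)) = (21 + f)/(2*f))
(29497 - 8*s(18)) + 5051 = (29497 - 4*(21 + 18)/18) + 5051 = (29497 - 4*39/18) + 5051 = (29497 - 8*13/12) + 5051 = (29497 - 26/3) + 5051 = 88465/3 + 5051 = 103618/3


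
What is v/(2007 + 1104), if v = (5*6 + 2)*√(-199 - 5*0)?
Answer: 32*I*√199/3111 ≈ 0.1451*I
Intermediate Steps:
v = 32*I*√199 (v = (30 + 2)*√(-199 + 0) = 32*√(-199) = 32*(I*√199) = 32*I*√199 ≈ 451.42*I)
v/(2007 + 1104) = (32*I*√199)/(2007 + 1104) = (32*I*√199)/3111 = (32*I*√199)*(1/3111) = 32*I*√199/3111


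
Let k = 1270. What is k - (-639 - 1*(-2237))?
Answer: -328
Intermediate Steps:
k - (-639 - 1*(-2237)) = 1270 - (-639 - 1*(-2237)) = 1270 - (-639 + 2237) = 1270 - 1*1598 = 1270 - 1598 = -328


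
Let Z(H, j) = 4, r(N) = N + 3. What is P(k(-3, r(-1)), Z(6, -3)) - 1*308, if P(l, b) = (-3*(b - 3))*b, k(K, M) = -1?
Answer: -320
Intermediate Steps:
r(N) = 3 + N
P(l, b) = b*(9 - 3*b) (P(l, b) = (-3*(-3 + b))*b = (9 - 3*b)*b = b*(9 - 3*b))
P(k(-3, r(-1)), Z(6, -3)) - 1*308 = 3*4*(3 - 1*4) - 1*308 = 3*4*(3 - 4) - 308 = 3*4*(-1) - 308 = -12 - 308 = -320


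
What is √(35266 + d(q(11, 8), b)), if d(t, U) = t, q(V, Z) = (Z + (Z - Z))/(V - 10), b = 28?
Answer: √35274 ≈ 187.81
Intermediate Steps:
q(V, Z) = Z/(-10 + V) (q(V, Z) = (Z + 0)/(-10 + V) = Z/(-10 + V))
√(35266 + d(q(11, 8), b)) = √(35266 + 8/(-10 + 11)) = √(35266 + 8/1) = √(35266 + 8*1) = √(35266 + 8) = √35274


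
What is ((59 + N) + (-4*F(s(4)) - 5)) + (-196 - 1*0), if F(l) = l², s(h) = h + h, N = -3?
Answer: -401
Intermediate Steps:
s(h) = 2*h
((59 + N) + (-4*F(s(4)) - 5)) + (-196 - 1*0) = ((59 - 3) + (-4*(2*4)² - 5)) + (-196 - 1*0) = (56 + (-4*8² - 5)) + (-196 + 0) = (56 + (-4*64 - 5)) - 196 = (56 + (-256 - 5)) - 196 = (56 - 261) - 196 = -205 - 196 = -401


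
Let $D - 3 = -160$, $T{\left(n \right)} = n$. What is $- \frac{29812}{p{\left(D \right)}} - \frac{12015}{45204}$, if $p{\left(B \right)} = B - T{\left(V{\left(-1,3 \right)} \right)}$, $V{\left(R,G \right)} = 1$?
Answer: $\frac{224287213}{1190372} \approx 188.42$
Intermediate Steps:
$D = -157$ ($D = 3 - 160 = -157$)
$p{\left(B \right)} = -1 + B$ ($p{\left(B \right)} = B - 1 = -1 + B$)
$- \frac{29812}{p{\left(D \right)}} - \frac{12015}{45204} = - \frac{29812}{-1 - 157} - \frac{12015}{45204} = - \frac{29812}{-158} - \frac{4005}{15068} = \left(-29812\right) \left(- \frac{1}{158}\right) - \frac{4005}{15068} = \frac{14906}{79} - \frac{4005}{15068} = \frac{224287213}{1190372}$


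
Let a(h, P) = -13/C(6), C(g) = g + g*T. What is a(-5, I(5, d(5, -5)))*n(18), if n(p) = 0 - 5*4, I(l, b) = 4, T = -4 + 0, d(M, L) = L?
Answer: -130/9 ≈ -14.444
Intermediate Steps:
T = -4
C(g) = -3*g (C(g) = g + g*(-4) = g - 4*g = -3*g)
n(p) = -20 (n(p) = 0 - 20 = -20)
a(h, P) = 13/18 (a(h, P) = -13/((-3*6)) = -13/(-18) = -13*(-1/18) = 13/18)
a(-5, I(5, d(5, -5)))*n(18) = (13/18)*(-20) = -130/9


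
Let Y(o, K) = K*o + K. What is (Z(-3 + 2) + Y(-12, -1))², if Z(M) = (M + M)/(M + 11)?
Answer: 2916/25 ≈ 116.64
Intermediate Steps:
Y(o, K) = K + K*o
Z(M) = 2*M/(11 + M) (Z(M) = (2*M)/(11 + M) = 2*M/(11 + M))
(Z(-3 + 2) + Y(-12, -1))² = (2*(-3 + 2)/(11 + (-3 + 2)) - (1 - 12))² = (2*(-1)/(11 - 1) - 1*(-11))² = (2*(-1)/10 + 11)² = (2*(-1)*(⅒) + 11)² = (-⅕ + 11)² = (54/5)² = 2916/25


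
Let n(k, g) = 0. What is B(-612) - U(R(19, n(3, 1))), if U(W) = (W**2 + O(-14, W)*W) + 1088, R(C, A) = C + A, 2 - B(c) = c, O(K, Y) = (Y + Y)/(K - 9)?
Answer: -18483/23 ≈ -803.61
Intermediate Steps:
O(K, Y) = 2*Y/(-9 + K) (O(K, Y) = (2*Y)/(-9 + K) = 2*Y/(-9 + K))
B(c) = 2 - c
R(C, A) = A + C
U(W) = 1088 + 21*W**2/23 (U(W) = (W**2 + (2*W/(-9 - 14))*W) + 1088 = (W**2 + (2*W/(-23))*W) + 1088 = (W**2 + (2*W*(-1/23))*W) + 1088 = (W**2 + (-2*W/23)*W) + 1088 = (W**2 - 2*W**2/23) + 1088 = 21*W**2/23 + 1088 = 1088 + 21*W**2/23)
B(-612) - U(R(19, n(3, 1))) = (2 - 1*(-612)) - (1088 + 21*(0 + 19)**2/23) = (2 + 612) - (1088 + (21/23)*19**2) = 614 - (1088 + (21/23)*361) = 614 - (1088 + 7581/23) = 614 - 1*32605/23 = 614 - 32605/23 = -18483/23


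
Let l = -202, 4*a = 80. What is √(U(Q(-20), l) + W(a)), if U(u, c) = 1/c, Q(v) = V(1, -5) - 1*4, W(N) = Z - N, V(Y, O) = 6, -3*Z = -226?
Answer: √20318574/606 ≈ 7.4383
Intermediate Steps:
Z = 226/3 (Z = -⅓*(-226) = 226/3 ≈ 75.333)
a = 20 (a = (¼)*80 = 20)
W(N) = 226/3 - N
Q(v) = 2 (Q(v) = 6 - 1*4 = 6 - 4 = 2)
√(U(Q(-20), l) + W(a)) = √(1/(-202) + (226/3 - 1*20)) = √(-1/202 + (226/3 - 20)) = √(-1/202 + 166/3) = √(33529/606) = √20318574/606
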